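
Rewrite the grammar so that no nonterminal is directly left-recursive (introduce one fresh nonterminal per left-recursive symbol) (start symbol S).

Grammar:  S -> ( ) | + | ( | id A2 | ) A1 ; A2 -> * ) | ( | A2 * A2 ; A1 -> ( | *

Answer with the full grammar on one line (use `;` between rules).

Directly left-recursive nonterminal: A2.
For A2: α = {* A2}, β = {* ), (}. Rewrite as A2 → β A2' and A2' → α A2' | ε.

S -> ( ) | + | ( | id A2 | ) A1; A2 -> * ) A2' | ( A2'; A1 -> ( | *; A2' -> * A2 A2' | eps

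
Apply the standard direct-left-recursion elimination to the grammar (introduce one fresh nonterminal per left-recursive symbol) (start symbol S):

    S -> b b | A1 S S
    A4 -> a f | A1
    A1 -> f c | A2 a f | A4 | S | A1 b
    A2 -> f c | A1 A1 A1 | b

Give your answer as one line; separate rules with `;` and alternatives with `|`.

Left recursion appears on A1.
For A1: α = {b}, β = {f c, A2 a f, A4, S}. Rewrite as A1 → β A1' and A1' → α A1' | ε.

S -> b b | A1 S S; A4 -> a f | A1; A1 -> f c A1' | A2 a f A1' | A4 A1' | S A1'; A2 -> f c | A1 A1 A1 | b; A1' -> b A1' | epsilon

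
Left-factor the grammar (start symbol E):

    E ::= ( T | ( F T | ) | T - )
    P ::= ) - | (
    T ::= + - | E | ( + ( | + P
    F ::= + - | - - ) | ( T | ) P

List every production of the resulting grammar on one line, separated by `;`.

E has alternatives sharing prefix '(': factor to E → ( E' with E' → T | F T.
T has alternatives sharing prefix '+': factor to T → + T' with T' → - | P.

E ::= ) | T - ) | ( E'; P ::= ) - | (; T ::= E | ( + ( | + T'; F ::= + - | - - ) | ( T | ) P; E' ::= T | F T; T' ::= - | P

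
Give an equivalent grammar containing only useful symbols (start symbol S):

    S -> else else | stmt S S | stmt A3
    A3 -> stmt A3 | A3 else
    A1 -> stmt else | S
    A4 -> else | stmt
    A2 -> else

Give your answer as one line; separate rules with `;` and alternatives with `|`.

S -> else else | stmt S S

Generating nonterminals: {A1, A2, A4, S}.
Reachable from S after that: {S}.
Removed useless symbols: {A1, A2, A3, A4} and every production mentioning them.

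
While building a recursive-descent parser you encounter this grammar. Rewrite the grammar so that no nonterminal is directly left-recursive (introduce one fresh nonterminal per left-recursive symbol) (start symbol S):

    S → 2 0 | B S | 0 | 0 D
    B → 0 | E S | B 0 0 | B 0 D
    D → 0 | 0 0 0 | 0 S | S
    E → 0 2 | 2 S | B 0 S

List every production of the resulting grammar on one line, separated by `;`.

B is directly left-recursive.
For B: α = {0 0, 0 D}, β = {0, E S}. Rewrite as B → β B' and B' → α B' | ε.

S → 2 0 | B S | 0 | 0 D; B → 0 B' | E S B'; D → 0 | 0 0 0 | 0 S | S; E → 0 2 | 2 S | B 0 S; B' → 0 0 B' | 0 D B' | ε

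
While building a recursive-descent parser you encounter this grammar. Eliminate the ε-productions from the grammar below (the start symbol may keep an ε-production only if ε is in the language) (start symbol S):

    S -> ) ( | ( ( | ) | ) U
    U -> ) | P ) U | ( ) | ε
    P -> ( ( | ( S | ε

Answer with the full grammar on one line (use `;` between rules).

S -> ) ( | ( ( | ) | ) U; U -> ) | P ) U | P ) | ) U | ( ); P -> ( ( | ( S

Nullable nonterminals: {P, U}.
ε ∉ L(G), so no ε-production is kept.
Expand every rule over subsets of its nullable positions: U → P ) U gives P ) U | P ) | ) U.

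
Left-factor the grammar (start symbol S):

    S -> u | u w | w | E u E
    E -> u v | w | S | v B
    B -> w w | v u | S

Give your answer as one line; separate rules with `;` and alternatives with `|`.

S -> w | E u E | u S'; E -> u v | w | S | v B; B -> w w | v u | S; S' -> ε | w

S has alternatives sharing prefix 'u': factor to S → u S' with S' → ε | w.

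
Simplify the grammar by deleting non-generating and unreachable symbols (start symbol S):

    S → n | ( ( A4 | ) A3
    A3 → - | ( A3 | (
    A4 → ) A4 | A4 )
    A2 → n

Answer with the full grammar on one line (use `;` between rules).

Generating nonterminals: {A2, A3, S}.
Reachable from S after that: {A3, S}.
Removed useless symbols: {A2, A4} and every production mentioning them.

S → n | ) A3; A3 → - | ( A3 | (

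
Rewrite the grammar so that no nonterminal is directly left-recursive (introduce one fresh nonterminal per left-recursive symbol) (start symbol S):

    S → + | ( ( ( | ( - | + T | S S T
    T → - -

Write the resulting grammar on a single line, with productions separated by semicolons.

S → + S' | ( ( ( S' | ( - S' | + T S'; T → - -; S' → S T S' | ε

Directly left-recursive nonterminal: S.
For S: α = {S T}, β = {+, ( ( (, ( -, + T}. Rewrite as S → β S' and S' → α S' | ε.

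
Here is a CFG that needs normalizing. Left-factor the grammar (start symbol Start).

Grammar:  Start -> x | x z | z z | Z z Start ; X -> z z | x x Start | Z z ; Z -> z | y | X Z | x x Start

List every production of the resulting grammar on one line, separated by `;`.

Start -> z z | Z z Start | x Start1; X -> z z | x x Start | Z z; Z -> z | y | X Z | x x Start; Start1 -> ε | z

Start has alternatives sharing prefix 'x': factor to Start → x Start1 with Start1 → ε | z.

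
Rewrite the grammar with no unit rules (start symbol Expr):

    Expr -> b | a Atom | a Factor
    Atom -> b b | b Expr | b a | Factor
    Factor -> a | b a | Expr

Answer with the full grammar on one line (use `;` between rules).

Expr -> b | a Atom | a Factor; Atom -> b b | b Expr | b a | a | b | a Atom | a Factor; Factor -> a | b a | b | a Atom | a Factor

Unit pairs: Atom ⇒* {Expr, Factor}; Factor ⇒* {Expr}.
For every A with A ⇒* B via unit rules, add B's non-unit alternatives to A; then delete every rule of the form X → Y.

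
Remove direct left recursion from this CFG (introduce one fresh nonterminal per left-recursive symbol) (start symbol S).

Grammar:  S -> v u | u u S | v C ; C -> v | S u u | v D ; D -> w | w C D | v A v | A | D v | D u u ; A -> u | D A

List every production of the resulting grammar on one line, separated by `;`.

S -> v u | u u S | v C; C -> v | S u u | v D; D -> w D' | w C D D' | v A v D' | A D'; A -> u | D A; D' -> v D' | u u D' | ε

D is directly left-recursive.
For D: α = {v, u u}, β = {w, w C D, v A v, A}. Rewrite as D → β D' and D' → α D' | ε.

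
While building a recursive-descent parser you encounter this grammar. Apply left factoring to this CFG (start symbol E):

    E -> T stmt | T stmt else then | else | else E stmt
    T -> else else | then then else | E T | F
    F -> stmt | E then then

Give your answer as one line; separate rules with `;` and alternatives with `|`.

E -> T stmt E' | else E''; T -> else else | then then else | E T | F; F -> stmt | E then then; E' -> eps | else then; E'' -> eps | E stmt

E has alternatives sharing prefix 'T stmt': factor to E → T stmt E' with E' → ε | else then.
E has alternatives sharing prefix 'else': factor to E → else E'' with E'' → ε | E stmt.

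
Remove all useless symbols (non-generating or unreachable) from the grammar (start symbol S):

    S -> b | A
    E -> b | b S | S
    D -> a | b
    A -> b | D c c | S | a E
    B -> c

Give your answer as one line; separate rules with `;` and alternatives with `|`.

Generating nonterminals: {A, B, D, E, S}.
Reachable from S after that: {A, D, E, S}.
Removed useless symbols: {B} and every production mentioning them.

S -> b | A; E -> b | b S | S; D -> a | b; A -> b | D c c | S | a E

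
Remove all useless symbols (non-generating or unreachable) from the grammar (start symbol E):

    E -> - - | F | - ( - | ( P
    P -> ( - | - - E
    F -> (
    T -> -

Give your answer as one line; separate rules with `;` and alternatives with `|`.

Generating nonterminals: {E, F, P, T}.
Reachable from E after that: {E, F, P}.
Removed useless symbols: {T} and every production mentioning them.

E -> - - | F | - ( - | ( P; P -> ( - | - - E; F -> (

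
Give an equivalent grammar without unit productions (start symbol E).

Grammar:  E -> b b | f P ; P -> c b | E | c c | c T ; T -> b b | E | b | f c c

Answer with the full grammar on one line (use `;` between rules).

E -> b b | f P; P -> b b | f P | c b | c c | c T; T -> b b | f P | b | f c c

Unit pairs: P ⇒* {E}; T ⇒* {E}.
Replace each nonterminal's rules with the union of the non-unit rules of every nonterminal it unit-derives.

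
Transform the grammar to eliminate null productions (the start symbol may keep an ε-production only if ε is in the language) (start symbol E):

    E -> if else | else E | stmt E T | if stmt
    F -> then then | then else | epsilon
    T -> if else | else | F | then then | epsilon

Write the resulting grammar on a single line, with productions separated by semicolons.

E -> if else | else E | stmt E T | stmt E | if stmt; F -> then then | then else; T -> if else | else | F | then then

Nullable set = {F, T}.
ε ∉ L(G), so no ε-production is kept.
Add the nullable-subset variants: E → stmt E T gives stmt E T | stmt E.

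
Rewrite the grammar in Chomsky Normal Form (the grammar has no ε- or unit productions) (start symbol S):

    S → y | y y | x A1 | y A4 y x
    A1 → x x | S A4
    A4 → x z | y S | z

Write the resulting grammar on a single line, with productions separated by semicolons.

Introduce a nonterminal for each terminal appearing in a rule of length ≥ 2: X1 → y, X2 → x, X3 → z.
Binarize each right-hand side of length ≥ 3 by chaining fresh nonterminals (Y1, Y2, …): affected rules were S → X1 A4 X1 X2.

S → y | X1 X1 | X2 A1 | X1 Y1; A1 → X2 X2 | S A4; A4 → X2 X3 | X1 S | z; X1 → y; X2 → x; X3 → z; Y1 → A4 Y2; Y2 → X1 X2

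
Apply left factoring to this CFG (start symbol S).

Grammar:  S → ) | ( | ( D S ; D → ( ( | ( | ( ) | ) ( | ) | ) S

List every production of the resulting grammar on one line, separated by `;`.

S → ) | ( S'; D → ( D' | ) D''; S' → ε | D S; D' → ( | ε | ); D'' → ( | ε | S

S has alternatives sharing prefix '(': factor to S → ( S' with S' → ε | D S.
D has alternatives sharing prefix '(': factor to D → ( D' with D' → ( | ε | ).
D has alternatives sharing prefix ')': factor to D → ) D'' with D'' → ( | ε | S.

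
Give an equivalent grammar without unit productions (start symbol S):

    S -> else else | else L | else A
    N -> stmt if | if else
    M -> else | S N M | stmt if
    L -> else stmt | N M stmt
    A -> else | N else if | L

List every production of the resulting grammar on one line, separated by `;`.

Unit pairs: A ⇒* {L}.
For every A with A ⇒* B via unit rules, add B's non-unit alternatives to A; then delete every rule of the form X → Y.

S -> else else | else L | else A; N -> stmt if | if else; M -> else | S N M | stmt if; L -> else stmt | N M stmt; A -> else stmt | N M stmt | else | N else if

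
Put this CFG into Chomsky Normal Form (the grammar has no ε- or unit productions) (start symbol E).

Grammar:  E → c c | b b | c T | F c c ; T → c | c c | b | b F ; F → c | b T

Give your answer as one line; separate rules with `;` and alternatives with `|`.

E → X1 X1 | X2 X2 | X1 T | F Y1; T → c | X1 X1 | b | X2 F; F → c | X2 T; X1 → c; X2 → b; Y1 → X1 X1

Introduce a nonterminal for each terminal appearing in a rule of length ≥ 2: X1 → c, X2 → b.
Binarize each right-hand side of length ≥ 3 by chaining fresh nonterminals (Y1, Y2, …): affected rules were E → F X1 X1.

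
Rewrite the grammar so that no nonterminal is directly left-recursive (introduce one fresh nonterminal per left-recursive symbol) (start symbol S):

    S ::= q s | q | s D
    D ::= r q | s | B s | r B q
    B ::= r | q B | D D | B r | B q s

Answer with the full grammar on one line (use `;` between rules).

Directly left-recursive nonterminal: B.
For B: α = {r, q s}, β = {r, q B, D D}. Rewrite as B → β B' and B' → α B' | ε.

S ::= q s | q | s D; D ::= r q | s | B s | r B q; B ::= r B' | q B B' | D D B'; B' ::= r B' | q s B' | ε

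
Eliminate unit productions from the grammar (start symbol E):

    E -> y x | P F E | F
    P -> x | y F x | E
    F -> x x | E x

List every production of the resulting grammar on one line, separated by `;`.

Unit pairs: E ⇒* {F}; P ⇒* {E, F}.
For every A with A ⇒* B via unit rules, add B's non-unit alternatives to A; then delete every rule of the form X → Y.

E -> y x | P F E | x x | E x; P -> y x | P F E | x | y F x | x x | E x; F -> x x | E x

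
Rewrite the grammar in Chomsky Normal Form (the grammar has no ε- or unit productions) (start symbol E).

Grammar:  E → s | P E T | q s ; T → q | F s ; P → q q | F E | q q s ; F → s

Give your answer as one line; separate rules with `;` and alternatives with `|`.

Introduce a nonterminal for each terminal appearing in a rule of length ≥ 2: X1 → q, X2 → s.
Binarize each right-hand side of length ≥ 3 by chaining fresh nonterminals (Y1, Y2, …): affected rules were E → P E T; P → X1 X1 X2.

E → s | P Y1 | X1 X2; T → q | F X2; P → X1 X1 | F E | X1 Y2; F → s; X1 → q; X2 → s; Y1 → E T; Y2 → X1 X2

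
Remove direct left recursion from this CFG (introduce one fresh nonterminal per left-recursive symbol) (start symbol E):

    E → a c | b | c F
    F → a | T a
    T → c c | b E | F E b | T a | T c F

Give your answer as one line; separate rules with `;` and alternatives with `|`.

E → a c | b | c F; F → a | T a; T → c c T' | b E T' | F E b T'; T' → a T' | c F T' | ε

Left recursion appears on T.
For T: α = {a, c F}, β = {c c, b E, F E b}. Rewrite as T → β T' and T' → α T' | ε.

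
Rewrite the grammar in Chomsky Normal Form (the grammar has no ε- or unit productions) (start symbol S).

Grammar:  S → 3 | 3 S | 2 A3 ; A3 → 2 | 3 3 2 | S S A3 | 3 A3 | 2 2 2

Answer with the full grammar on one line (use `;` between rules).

Introduce a nonterminal for each terminal appearing in a rule of length ≥ 2: X1 → 3, X2 → 2.
Binarize each right-hand side of length ≥ 3 by chaining fresh nonterminals (Y1, Y2, …): affected rules were A3 → X1 X1 X2; A3 → S S A3; A3 → X2 X2 X2.

S → 3 | X1 S | X2 A3; A3 → 2 | X1 Y1 | S Y2 | X1 A3 | X2 Y3; X1 → 3; X2 → 2; Y1 → X1 X2; Y2 → S A3; Y3 → X2 X2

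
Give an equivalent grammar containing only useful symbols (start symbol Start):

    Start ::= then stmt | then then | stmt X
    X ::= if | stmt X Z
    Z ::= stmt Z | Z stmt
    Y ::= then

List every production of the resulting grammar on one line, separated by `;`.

Generating nonterminals: {Start, X, Y}.
Reachable from Start after that: {Start, X}.
Removed useless symbols: {Y, Z} and every production mentioning them.

Start ::= then stmt | then then | stmt X; X ::= if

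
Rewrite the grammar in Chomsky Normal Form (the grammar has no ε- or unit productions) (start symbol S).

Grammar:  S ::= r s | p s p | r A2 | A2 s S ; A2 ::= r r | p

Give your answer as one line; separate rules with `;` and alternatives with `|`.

Introduce a nonterminal for each terminal appearing in a rule of length ≥ 2: X1 → r, X2 → s, X3 → p.
Binarize each right-hand side of length ≥ 3 by chaining fresh nonterminals (Y1, Y2, …): affected rules were S → X3 X2 X3; S → A2 X2 S.

S ::= X1 X2 | X3 Y1 | X1 A2 | A2 Y2; A2 ::= X1 X1 | p; X1 ::= r; X2 ::= s; X3 ::= p; Y1 ::= X2 X3; Y2 ::= X2 S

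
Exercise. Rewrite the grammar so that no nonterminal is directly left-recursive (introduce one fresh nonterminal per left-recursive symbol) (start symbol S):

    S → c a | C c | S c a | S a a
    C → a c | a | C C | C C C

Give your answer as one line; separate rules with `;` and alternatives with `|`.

S → c a S' | C c S'; C → a c C' | a C'; S' → c a S' | a a S' | ε; C' → C C' | C C C' | ε

Left recursion appears on S, C.
For S: α = {c a, a a}, β = {c a, C c}. Rewrite as S → β S' and S' → α S' | ε.
For C: α = {C, C C}, β = {a c, a}. Rewrite as C → β C' and C' → α C' | ε.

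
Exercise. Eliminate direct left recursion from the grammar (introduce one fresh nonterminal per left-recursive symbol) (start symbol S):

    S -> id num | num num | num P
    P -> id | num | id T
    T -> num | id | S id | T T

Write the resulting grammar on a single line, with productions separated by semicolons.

Left recursion appears on T.
For T: α = {T}, β = {num, id, S id}. Rewrite as T → β T' and T' → α T' | ε.

S -> id num | num num | num P; P -> id | num | id T; T -> num T' | id T' | S id T'; T' -> T T' | eps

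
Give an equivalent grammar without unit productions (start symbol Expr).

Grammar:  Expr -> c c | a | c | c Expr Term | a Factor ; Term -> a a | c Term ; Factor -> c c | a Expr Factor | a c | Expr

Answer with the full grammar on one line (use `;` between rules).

Unit pairs: Factor ⇒* {Expr}.
Replace each nonterminal's rules with the union of the non-unit rules of every nonterminal it unit-derives.

Expr -> c c | a | c | c Expr Term | a Factor; Term -> a a | c Term; Factor -> c c | a Expr Factor | a c | a | c | c Expr Term | a Factor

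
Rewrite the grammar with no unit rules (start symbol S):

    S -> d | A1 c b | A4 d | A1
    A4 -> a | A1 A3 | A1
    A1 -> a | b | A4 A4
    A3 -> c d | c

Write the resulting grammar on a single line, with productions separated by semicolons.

S -> a | b | A4 A4 | d | A1 c b | A4 d; A4 -> a | A1 A3 | b | A4 A4; A1 -> a | b | A4 A4; A3 -> c d | c

Unit pairs: A4 ⇒* {A1}; S ⇒* {A1}.
For each unit pair (A, B), copy every non-unit production of B to A, then drop all unit productions.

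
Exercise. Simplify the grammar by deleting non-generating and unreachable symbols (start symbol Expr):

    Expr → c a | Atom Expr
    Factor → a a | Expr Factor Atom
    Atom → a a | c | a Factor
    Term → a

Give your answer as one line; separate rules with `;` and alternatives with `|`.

Generating nonterminals: {Atom, Expr, Factor, Term}.
Reachable from Expr after that: {Atom, Expr, Factor}.
Removed useless symbols: {Term} and every production mentioning them.

Expr → c a | Atom Expr; Factor → a a | Expr Factor Atom; Atom → a a | c | a Factor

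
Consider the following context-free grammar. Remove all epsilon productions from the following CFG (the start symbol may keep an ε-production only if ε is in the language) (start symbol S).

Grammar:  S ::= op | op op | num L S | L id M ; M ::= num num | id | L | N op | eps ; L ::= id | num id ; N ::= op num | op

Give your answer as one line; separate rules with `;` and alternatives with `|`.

Nullable nonterminals: {M}.
ε ∉ L(G), so no ε-production is kept.
For each production, add variants omitting each subset of nullable occurrences: S → L id M gives L id M | L id.

S ::= op | op op | num L S | L id M | L id; M ::= num num | id | L | N op; L ::= id | num id; N ::= op num | op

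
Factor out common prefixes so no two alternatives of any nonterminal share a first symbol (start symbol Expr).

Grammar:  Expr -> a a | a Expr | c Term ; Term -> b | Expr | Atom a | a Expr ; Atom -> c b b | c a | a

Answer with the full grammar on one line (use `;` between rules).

Expr has alternatives sharing prefix 'a': factor to Expr → a Expr1 with Expr1 → a | Expr.
Atom has alternatives sharing prefix 'c': factor to Atom → c Atom1 with Atom1 → b b | a.

Expr -> c Term | a Expr1; Term -> b | Expr | Atom a | a Expr; Atom -> a | c Atom1; Expr1 -> a | Expr; Atom1 -> b b | a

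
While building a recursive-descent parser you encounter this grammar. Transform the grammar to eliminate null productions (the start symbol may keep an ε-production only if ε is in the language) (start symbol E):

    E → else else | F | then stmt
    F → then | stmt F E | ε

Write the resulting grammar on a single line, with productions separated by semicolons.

The nullable symbols are {E, F}.
ε ∈ L(G) since E is nullable, so keep E → ε.
Add the nullable-subset variants: F → stmt F E gives stmt F E | stmt F | stmt E | stmt.

E → else else | F | then stmt | ε; F → then | stmt F E | stmt F | stmt E | stmt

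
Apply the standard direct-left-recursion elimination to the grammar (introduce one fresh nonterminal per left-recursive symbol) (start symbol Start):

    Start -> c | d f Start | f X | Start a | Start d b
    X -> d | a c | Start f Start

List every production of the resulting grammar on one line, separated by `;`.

Start is directly left-recursive.
For Start: α = {a, d b}, β = {c, d f Start, f X}. Rewrite as Start → β Start1 and Start1 → α Start1 | ε.

Start -> c Start1 | d f Start Start1 | f X Start1; X -> d | a c | Start f Start; Start1 -> a Start1 | d b Start1 | ε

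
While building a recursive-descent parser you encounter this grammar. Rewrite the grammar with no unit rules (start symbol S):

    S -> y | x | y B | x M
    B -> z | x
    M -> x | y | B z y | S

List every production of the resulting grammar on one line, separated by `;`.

S -> y | x | y B | x M; B -> z | x; M -> y | x | y B | x M | B z y

Unit pairs: M ⇒* {S}.
For each unit pair (A, B), copy every non-unit production of B to A, then drop all unit productions.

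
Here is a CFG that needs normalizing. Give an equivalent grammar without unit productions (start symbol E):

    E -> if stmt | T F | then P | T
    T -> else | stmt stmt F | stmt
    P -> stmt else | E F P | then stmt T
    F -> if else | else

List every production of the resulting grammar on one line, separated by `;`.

E -> if stmt | T F | then P | else | stmt stmt F | stmt; T -> else | stmt stmt F | stmt; P -> stmt else | E F P | then stmt T; F -> if else | else

Unit pairs: E ⇒* {T}.
Replace each nonterminal's rules with the union of the non-unit rules of every nonterminal it unit-derives.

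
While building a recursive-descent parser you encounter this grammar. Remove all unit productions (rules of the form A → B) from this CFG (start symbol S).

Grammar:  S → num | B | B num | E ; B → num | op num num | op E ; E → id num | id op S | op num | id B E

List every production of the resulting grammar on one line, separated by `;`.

S → num | op num num | op E | id num | id op S | op num | id B E | B num; B → num | op num num | op E; E → id num | id op S | op num | id B E

Unit pairs: S ⇒* {B, E}.
Replace each nonterminal's rules with the union of the non-unit rules of every nonterminal it unit-derives.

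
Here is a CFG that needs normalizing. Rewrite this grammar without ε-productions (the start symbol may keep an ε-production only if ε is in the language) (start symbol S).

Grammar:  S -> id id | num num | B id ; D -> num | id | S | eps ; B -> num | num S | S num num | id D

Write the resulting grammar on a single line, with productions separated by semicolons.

Nullable nonterminals: {D}.
ε ∉ L(G), so no ε-production is kept.
Add the nullable-subset variants: B → id D gives id D | id.

S -> id id | num num | B id; D -> num | id | S; B -> num | num S | S num num | id D | id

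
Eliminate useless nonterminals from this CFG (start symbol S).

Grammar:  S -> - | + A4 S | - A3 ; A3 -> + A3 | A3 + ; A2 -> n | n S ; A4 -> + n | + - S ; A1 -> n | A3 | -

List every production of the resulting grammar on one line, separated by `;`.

S -> - | + A4 S; A4 -> + n | + - S

Generating nonterminals: {A1, A2, A4, S}.
Reachable from S after that: {A4, S}.
Removed useless symbols: {A1, A2, A3} and every production mentioning them.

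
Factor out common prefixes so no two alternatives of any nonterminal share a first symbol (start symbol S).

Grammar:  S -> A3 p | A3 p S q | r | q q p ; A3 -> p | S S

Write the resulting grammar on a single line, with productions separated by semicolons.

S -> r | q q p | A3 p S'; A3 -> p | S S; S' -> ε | S q

S has alternatives sharing prefix 'A3 p': factor to S → A3 p S' with S' → ε | S q.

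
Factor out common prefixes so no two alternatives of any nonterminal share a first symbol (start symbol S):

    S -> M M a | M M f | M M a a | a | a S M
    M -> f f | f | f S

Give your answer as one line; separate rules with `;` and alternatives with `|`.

S has alternatives sharing prefix 'M M': factor to S → M M S' with S' → a | f | a a.
S has alternatives sharing prefix 'a': factor to S → a S'' with S'' → ε | S M.
M has alternatives sharing prefix 'f': factor to M → f M' with M' → f | ε | S.
S' has alternatives sharing prefix 'a': factor to S' → a S''' with S''' → ε | a.

S -> M M S' | a S''; M -> f M'; S' -> f | a S'''; S'' -> ε | S M; M' -> f | ε | S; S''' -> ε | a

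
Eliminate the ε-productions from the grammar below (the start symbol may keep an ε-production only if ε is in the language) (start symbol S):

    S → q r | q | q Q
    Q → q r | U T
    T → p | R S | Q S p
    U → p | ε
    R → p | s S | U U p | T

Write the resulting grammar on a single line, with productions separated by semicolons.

S → q r | q | q Q; Q → q r | U T | T; T → p | R S | Q S p; U → p; R → p | s S | U U p | U p | T

Nullable nonterminals: {U}.
ε ∉ L(G), so no ε-production is kept.
Add the nullable-subset variants: Q → U T gives U T | T. R → U U p gives U U p | U p.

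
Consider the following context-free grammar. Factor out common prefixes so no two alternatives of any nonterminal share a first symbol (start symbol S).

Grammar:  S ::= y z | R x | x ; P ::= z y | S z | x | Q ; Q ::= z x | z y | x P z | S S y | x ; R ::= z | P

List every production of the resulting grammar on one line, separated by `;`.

S ::= y z | R x | x; P ::= z y | S z | x | Q; Q ::= S S y | z Q' | x Q''; R ::= z | P; Q' ::= x | y; Q'' ::= P z | epsilon

Q has alternatives sharing prefix 'z': factor to Q → z Q' with Q' → x | y.
Q has alternatives sharing prefix 'x': factor to Q → x Q'' with Q'' → P z | ε.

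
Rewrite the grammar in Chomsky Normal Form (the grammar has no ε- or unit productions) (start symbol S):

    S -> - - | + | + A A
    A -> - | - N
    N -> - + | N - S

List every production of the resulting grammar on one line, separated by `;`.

S -> X1 X1 | + | X2 Y1; A -> - | X1 N; N -> X1 X2 | N Y2; X1 -> -; X2 -> +; Y1 -> A A; Y2 -> X1 S

Introduce a nonterminal for each terminal appearing in a rule of length ≥ 2: X1 → -, X2 → +.
Binarize each right-hand side of length ≥ 3 by chaining fresh nonterminals (Y1, Y2, …): affected rules were S → X2 A A; N → N X1 S.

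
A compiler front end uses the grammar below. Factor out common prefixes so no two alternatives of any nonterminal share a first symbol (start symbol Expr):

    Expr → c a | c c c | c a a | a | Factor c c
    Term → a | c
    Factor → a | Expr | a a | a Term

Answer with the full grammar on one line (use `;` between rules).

Expr has alternatives sharing prefix 'c': factor to Expr → c Expr1 with Expr1 → a | c c | a a.
Factor has alternatives sharing prefix 'a': factor to Factor → a Factor1 with Factor1 → ε | a | Term.
Expr1 has alternatives sharing prefix 'a': factor to Expr1 → a Expr11 with Expr11 → ε | a.

Expr → a | Factor c c | c Expr1; Term → a | c; Factor → Expr | a Factor1; Expr1 → c c | a Expr11; Factor1 → ε | a | Term; Expr11 → ε | a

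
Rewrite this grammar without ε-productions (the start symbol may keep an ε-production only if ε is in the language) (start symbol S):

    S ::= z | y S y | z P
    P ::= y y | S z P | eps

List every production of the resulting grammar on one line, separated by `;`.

The nullable symbols are {P}.
ε ∉ L(G), so no ε-production is kept.
Add the nullable-subset variants: P → S z P gives S z P | S z.

S ::= z | y S y | z P; P ::= y y | S z P | S z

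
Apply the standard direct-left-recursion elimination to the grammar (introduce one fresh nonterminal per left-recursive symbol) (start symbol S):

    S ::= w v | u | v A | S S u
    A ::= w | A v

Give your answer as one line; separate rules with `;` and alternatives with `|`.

Left recursion appears on S, A.
For S: α = {S u}, β = {w v, u, v A}. Rewrite as S → β S' and S' → α S' | ε.
For A: α = {v}, β = {w}. Rewrite as A → β A' and A' → α A' | ε.

S ::= w v S' | u S' | v A S'; A ::= w A'; S' ::= S u S' | ε; A' ::= v A' | ε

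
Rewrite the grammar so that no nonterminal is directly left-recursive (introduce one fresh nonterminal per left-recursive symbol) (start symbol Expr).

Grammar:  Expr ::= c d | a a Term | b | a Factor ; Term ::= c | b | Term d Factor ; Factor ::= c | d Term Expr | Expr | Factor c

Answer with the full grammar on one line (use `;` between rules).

Directly left-recursive nonterminals: Term, Factor.
For Term: α = {d Factor}, β = {c, b}. Rewrite as Term → β Term1 and Term1 → α Term1 | ε.
For Factor: α = {c}, β = {c, d Term Expr, Expr}. Rewrite as Factor → β Factor1 and Factor1 → α Factor1 | ε.

Expr ::= c d | a a Term | b | a Factor; Term ::= c Term1 | b Term1; Factor ::= c Factor1 | d Term Expr Factor1 | Expr Factor1; Term1 ::= d Factor Term1 | ε; Factor1 ::= c Factor1 | ε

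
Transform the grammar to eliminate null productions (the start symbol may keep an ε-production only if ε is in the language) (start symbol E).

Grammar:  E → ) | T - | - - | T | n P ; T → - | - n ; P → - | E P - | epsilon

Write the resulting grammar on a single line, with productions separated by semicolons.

Nullable set = {P}.
ε ∉ L(G), so no ε-production is kept.
Add the nullable-subset variants: E → n P gives n P | n. P → E P - gives E P - | E -.

E → ) | T - | - - | T | n P | n; T → - | - n; P → - | E P - | E -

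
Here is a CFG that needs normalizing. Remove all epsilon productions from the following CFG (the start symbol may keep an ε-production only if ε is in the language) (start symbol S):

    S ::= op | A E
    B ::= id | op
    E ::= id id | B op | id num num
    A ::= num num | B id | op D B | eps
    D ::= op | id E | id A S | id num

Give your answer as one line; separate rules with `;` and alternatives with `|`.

S ::= op | A E | E; B ::= id | op; E ::= id id | B op | id num num; A ::= num num | B id | op D B; D ::= op | id E | id A S | id S | id num

Nullable nonterminals: {A}.
ε ∉ L(G), so no ε-production is kept.
For each production, add variants omitting each subset of nullable occurrences: S → A E gives A E | E. D → id A S gives id A S | id S.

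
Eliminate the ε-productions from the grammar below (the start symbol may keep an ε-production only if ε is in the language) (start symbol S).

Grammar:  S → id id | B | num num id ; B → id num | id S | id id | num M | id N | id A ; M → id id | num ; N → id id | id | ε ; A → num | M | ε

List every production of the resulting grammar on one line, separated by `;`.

Nullable set = {A, N}.
ε ∉ L(G), so no ε-production is kept.
Add the nullable-subset variants: B → id N gives id N | id.

S → id id | B | num num id; B → id num | id S | id id | num M | id N | id | id A; M → id id | num; N → id id | id; A → num | M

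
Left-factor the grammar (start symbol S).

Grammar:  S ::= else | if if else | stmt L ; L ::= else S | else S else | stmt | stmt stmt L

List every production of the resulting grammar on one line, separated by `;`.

S ::= else | if if else | stmt L; L ::= else S L' | stmt L''; L' ::= ε | else; L'' ::= ε | stmt L

L has alternatives sharing prefix 'else S': factor to L → else S L' with L' → ε | else.
L has alternatives sharing prefix 'stmt': factor to L → stmt L'' with L'' → ε | stmt L.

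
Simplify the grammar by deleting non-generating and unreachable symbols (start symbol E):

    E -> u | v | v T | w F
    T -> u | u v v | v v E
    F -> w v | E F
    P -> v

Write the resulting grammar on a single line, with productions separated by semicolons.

E -> u | v | v T | w F; T -> u | u v v | v v E; F -> w v | E F

Generating nonterminals: {E, F, P, T}.
Reachable from E after that: {E, F, T}.
Removed useless symbols: {P} and every production mentioning them.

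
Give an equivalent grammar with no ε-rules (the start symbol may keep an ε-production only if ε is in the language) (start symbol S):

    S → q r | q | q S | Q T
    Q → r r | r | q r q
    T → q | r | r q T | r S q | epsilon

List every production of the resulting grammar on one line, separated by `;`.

Nullable nonterminals: {T}.
ε ∉ L(G), so no ε-production is kept.
For each production, add variants omitting each subset of nullable occurrences: S → Q T gives Q T | Q. T → r q T gives r q T | r q.

S → q r | q | q S | Q T | Q; Q → r r | r | q r q; T → q | r | r q T | r q | r S q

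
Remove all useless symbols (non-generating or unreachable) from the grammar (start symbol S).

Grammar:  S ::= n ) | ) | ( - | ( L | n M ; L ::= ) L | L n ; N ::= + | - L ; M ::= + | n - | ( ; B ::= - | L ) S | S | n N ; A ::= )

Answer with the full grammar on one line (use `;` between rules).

S ::= n ) | ) | ( - | n M; M ::= + | n - | (

Generating nonterminals: {A, B, M, N, S}.
Reachable from S after that: {M, S}.
Removed useless symbols: {A, B, L, N} and every production mentioning them.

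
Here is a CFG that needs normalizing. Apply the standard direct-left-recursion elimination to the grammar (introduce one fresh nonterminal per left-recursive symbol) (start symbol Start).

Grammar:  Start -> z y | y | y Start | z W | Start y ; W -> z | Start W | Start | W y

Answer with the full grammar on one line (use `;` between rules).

Left recursion appears on Start, W.
For Start: α = {y}, β = {z y, y, y Start, z W}. Rewrite as Start → β Start1 and Start1 → α Start1 | ε.
For W: α = {y}, β = {z, Start W, Start}. Rewrite as W → β W1 and W1 → α W1 | ε.

Start -> z y Start1 | y Start1 | y Start Start1 | z W Start1; W -> z W1 | Start W W1 | Start W1; Start1 -> y Start1 | eps; W1 -> y W1 | eps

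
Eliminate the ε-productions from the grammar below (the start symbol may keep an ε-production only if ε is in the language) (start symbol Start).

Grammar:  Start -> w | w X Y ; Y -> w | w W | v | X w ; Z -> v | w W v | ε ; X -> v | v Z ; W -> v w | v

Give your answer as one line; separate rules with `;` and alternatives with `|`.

Start -> w | w X Y; Y -> w | w W | v | X w; Z -> v | w W v; X -> v | v Z; W -> v w | v

Nullable set = {Z}.
ε ∉ L(G), so no ε-production is kept.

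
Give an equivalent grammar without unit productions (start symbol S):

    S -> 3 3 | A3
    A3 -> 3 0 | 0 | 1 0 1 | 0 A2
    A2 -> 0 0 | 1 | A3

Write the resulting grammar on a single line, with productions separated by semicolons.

Unit pairs: A2 ⇒* {A3}; S ⇒* {A3}.
For each unit pair (A, B), copy every non-unit production of B to A, then drop all unit productions.

S -> 3 3 | 3 0 | 0 | 1 0 1 | 0 A2; A3 -> 3 0 | 0 | 1 0 1 | 0 A2; A2 -> 0 0 | 1 | 3 0 | 0 | 1 0 1 | 0 A2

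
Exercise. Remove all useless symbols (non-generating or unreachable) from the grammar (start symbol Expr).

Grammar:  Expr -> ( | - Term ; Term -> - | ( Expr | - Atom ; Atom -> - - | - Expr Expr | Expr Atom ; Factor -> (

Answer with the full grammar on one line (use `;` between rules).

Expr -> ( | - Term; Term -> - | ( Expr | - Atom; Atom -> - - | - Expr Expr | Expr Atom

Generating nonterminals: {Atom, Expr, Factor, Term}.
Reachable from Expr after that: {Atom, Expr, Term}.
Removed useless symbols: {Factor} and every production mentioning them.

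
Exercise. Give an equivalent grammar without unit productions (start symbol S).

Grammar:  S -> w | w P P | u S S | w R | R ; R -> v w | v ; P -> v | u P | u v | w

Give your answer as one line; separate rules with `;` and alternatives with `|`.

Unit pairs: S ⇒* {R}.
Replace each nonterminal's rules with the union of the non-unit rules of every nonterminal it unit-derives.

S -> w | w P P | u S S | w R | v w | v; R -> v w | v; P -> v | u P | u v | w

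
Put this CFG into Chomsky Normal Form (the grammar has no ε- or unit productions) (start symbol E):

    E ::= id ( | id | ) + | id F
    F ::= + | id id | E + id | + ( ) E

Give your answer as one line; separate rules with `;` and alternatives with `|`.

Introduce a nonterminal for each terminal appearing in a rule of length ≥ 2: X1 → id, X2 → (, X3 → ), X4 → +.
Binarize each right-hand side of length ≥ 3 by chaining fresh nonterminals (Y1, Y2, …): affected rules were F → E X4 X1; F → X4 X2 X3 E.

E ::= X1 X2 | id | X3 X4 | X1 F; F ::= + | X1 X1 | E Y1 | X4 Y2; X1 ::= id; X2 ::= (; X3 ::= ); X4 ::= +; Y1 ::= X4 X1; Y2 ::= X2 Y3; Y3 ::= X3 E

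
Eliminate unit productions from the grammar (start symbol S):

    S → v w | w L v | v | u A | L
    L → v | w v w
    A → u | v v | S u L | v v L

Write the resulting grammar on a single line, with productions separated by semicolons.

S → v | w v w | v w | w L v | u A; L → v | w v w; A → u | v v | S u L | v v L

Unit pairs: S ⇒* {L}.
Replace each nonterminal's rules with the union of the non-unit rules of every nonterminal it unit-derives.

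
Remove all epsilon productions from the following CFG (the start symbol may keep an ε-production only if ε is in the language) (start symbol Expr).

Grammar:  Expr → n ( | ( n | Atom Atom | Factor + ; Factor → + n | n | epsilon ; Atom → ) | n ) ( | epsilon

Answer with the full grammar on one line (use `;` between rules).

Nullable nonterminals: {Atom, Expr, Factor}.
ε ∈ L(G) since Expr is nullable, so keep Expr → ε.
For each production, add variants omitting each subset of nullable occurrences: Expr → Atom Atom gives Atom Atom | Atom. Expr → Factor + gives Factor + | +.

Expr → n ( | ( n | Atom Atom | Atom | Factor + | + | epsilon; Factor → + n | n; Atom → ) | n ) (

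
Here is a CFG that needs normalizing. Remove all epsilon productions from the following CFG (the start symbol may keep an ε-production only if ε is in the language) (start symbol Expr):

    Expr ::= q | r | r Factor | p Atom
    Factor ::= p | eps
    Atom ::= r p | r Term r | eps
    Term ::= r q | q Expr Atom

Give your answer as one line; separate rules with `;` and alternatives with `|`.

The nullable symbols are {Atom, Factor}.
ε ∉ L(G), so no ε-production is kept.
Expand every rule over subsets of its nullable positions: Expr → p Atom gives p Atom | p. Term → q Expr Atom gives q Expr Atom | q Expr.

Expr ::= q | r | r Factor | p Atom | p; Factor ::= p; Atom ::= r p | r Term r; Term ::= r q | q Expr Atom | q Expr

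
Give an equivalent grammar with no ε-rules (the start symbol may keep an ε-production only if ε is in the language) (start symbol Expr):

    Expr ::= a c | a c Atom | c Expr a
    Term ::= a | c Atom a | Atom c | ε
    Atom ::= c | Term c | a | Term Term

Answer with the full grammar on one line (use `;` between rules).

Expr ::= a c | a c Atom | c Expr a; Term ::= a | c Atom a | c a | Atom c | c; Atom ::= c | Term c | a | Term Term | Term

Nullable set = {Atom, Term}.
ε ∉ L(G), so no ε-production is kept.
Add the nullable-subset variants: Term → c Atom a gives c Atom a | c a. Term → Atom c gives Atom c | c. Atom → Term Term gives Term Term | Term.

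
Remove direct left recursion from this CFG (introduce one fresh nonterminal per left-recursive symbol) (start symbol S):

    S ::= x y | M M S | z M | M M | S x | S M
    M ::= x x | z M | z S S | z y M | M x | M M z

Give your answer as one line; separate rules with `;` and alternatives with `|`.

S ::= x y S' | M M S S' | z M S' | M M S'; M ::= x x M' | z M M' | z S S M' | z y M M'; S' ::= x S' | M S' | eps; M' ::= x M' | M z M' | eps

Directly left-recursive nonterminals: S, M.
For S: α = {x, M}, β = {x y, M M S, z M, M M}. Rewrite as S → β S' and S' → α S' | ε.
For M: α = {x, M z}, β = {x x, z M, z S S, z y M}. Rewrite as M → β M' and M' → α M' | ε.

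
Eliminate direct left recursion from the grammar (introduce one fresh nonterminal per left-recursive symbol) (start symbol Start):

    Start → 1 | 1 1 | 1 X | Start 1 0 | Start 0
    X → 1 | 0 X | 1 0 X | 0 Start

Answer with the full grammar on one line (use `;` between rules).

Start is directly left-recursive.
For Start: α = {1 0, 0}, β = {1, 1 1, 1 X}. Rewrite as Start → β Start1 and Start1 → α Start1 | ε.

Start → 1 Start1 | 1 1 Start1 | 1 X Start1; X → 1 | 0 X | 1 0 X | 0 Start; Start1 → 1 0 Start1 | 0 Start1 | ε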